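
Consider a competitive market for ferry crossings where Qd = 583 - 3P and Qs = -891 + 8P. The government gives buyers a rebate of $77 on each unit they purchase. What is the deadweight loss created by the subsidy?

Pre-subsidy: 583 - 3P = -891 + 8P gives P* = 134, Q* = 181.
With the rebate, buyers effectively pay Pb = Ps − 77, where Ps is the price sellers receive.
Demand in terms of Ps becomes Qd = 583 − 3(Ps − 77) = 814 - 3Ps. Setting this equal to supply: 814 - 3Ps = -891 + 8Ps, so Ps = 155.
Buyers pay Pb = 155 − 77 = 78; Q' = -891 + 8·155 = 349.
The subsidy expands output by 349 − 181 = 168 past the efficient level; on those units the gap between marginal cost and willingness to pay runs from 0 up to 77.
DWL = ½ × 77 × 168 = 6468.

Deadweight loss = $6468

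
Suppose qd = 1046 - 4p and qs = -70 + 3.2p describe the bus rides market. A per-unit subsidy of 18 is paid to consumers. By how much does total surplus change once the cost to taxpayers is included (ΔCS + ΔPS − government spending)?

Pre-subsidy: 1046 - 4p = -70 + 3.2p gives p* = 155, q* = 426.
With the rebate, buyers effectively pay pb = ps − 18, where ps is the price sellers receive.
Demand in terms of ps becomes qd = 1046 − 4(ps − 18) = 1118 - 4ps. Setting this equal to supply: 1118 - 4ps = -70 + 3.2ps, so ps = 165.
Buyers pay pb = 165 − 18 = 147; q' = -70 + 3.2·165 = 458.
ΔCS = ½(426 + 458)(155 − 147) = 3536; ΔPS = ½(426 + 458)(165 − 155) = 4420.
Government spending = 18 × 458 = 8244.
Net change = 3536 + 4420 − 8244 = -288. The loss equals the DWL triangle ½·18·32.

Net change in total surplus = -288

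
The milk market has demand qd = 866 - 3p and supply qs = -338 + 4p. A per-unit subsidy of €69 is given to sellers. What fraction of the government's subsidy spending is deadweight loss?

Pre-subsidy: 866 - 3p = -338 + 4p gives p* = 172, q* = 350.
With the subsidy, sellers receive ps = pb + 69 for each unit, where pb is the price buyers pay.
Supply in terms of pb becomes qs = -338 + 4(pb + 69) = -62 + 4pb. Setting this equal to demand: 866 - 3pb = -62 + 4pb, so pb = 928/7.
Sellers receive ps = 928/7 + 69 = 1411/7; q' = 866 − 3·(928/7) = 3278/7.
ΔCS = ½(350 + 3278/7)(172 − 928/7) = 790464/49; ΔPS = ½(350 + 3278/7)(1411/7 − 172) = 592848/49.
Government spending = 69 × 3278/7 = 226182/7.
DWL = ½ × 69 × (3278/7 − 350) = 28566/7; fraction = (28566/7) / (226182/7) = 207/1639.

DWL / government spending = 207/1639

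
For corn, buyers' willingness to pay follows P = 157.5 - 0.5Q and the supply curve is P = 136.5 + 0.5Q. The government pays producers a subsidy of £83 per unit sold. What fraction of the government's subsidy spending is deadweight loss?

DWL / government spending = 83/208

Pre-subsidy: 157.5 - 0.5Q = 136.5 + 0.5Q gives Q* = 21 and P* = 147.
With the subsidy, sellers receive Ps = Pb + 83 for each unit, where Pb is the price buyers pay.
On the curves, Pb = 157.5 - 0.5Q and Ps = 136.5 + 0.5Q; the wedge Ps − Pb = 83 gives 136.5 + 0.5Q − (157.5 - 0.5Q) = 83, so Q' = 104.
Then Pb = 157.5 − 0.5·104 = 105.5 and Ps = 136.5 + 0.5·104 = 188.5.
ΔCS = ½(21 + 104)(147 − 105.5) = 2593.75; ΔPS = ½(21 + 104)(188.5 − 147) = 2593.75.
Government spending = 83 × 104 = 8632.
DWL = ½ × 83 × (104 − 21) = 3444.5; fraction = 3444.5 / 8632 = 83/208.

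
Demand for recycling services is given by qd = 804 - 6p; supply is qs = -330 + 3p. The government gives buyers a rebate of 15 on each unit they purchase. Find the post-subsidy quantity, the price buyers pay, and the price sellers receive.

q' = 78; buyers pay 121; sellers receive 136

Pre-subsidy: 804 - 6p = -330 + 3p gives p* = 126, q* = 48.
With the rebate, buyers effectively pay pb = ps − 15, where ps is the price sellers receive.
Demand in terms of ps becomes qd = 804 − 6(ps − 15) = 894 - 6ps. Setting this equal to supply: 894 - 6ps = -330 + 3ps, so ps = 136.
Buyers pay pb = 136 − 15 = 121; q' = -330 + 3·136 = 78.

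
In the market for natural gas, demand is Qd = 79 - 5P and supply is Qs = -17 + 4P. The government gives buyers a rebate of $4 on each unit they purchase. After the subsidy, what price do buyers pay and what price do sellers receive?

Buyers pay 80/9; sellers receive 116/9

Pre-subsidy: 79 - 5P = -17 + 4P gives P* = 32/3, Q* = 77/3.
With the rebate, buyers effectively pay Pb = Ps − 4, where Ps is the price sellers receive.
Demand in terms of Ps becomes Qd = 79 − 5(Ps − 4) = 99 - 5Ps. Setting this equal to supply: 99 - 5Ps = -17 + 4Ps, so Ps = 116/9.
Buyers pay Pb = 116/9 − 4 = 80/9; Q' = -17 + 4·(116/9) = 311/9.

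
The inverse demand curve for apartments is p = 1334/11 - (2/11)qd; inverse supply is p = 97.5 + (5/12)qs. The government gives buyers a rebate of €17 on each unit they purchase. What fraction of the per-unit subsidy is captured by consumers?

Pre-subsidy: 1334/11 - (2/11)q = 97.5 + (5/12)q gives q* = 3138/79 and p* = 9010/79.
With the rebate, buyers effectively pay pb = ps − 17, where ps is the price sellers receive.
On the curves, pb = 1334/11 - (2/11)q and ps = 97.5 + (5/12)q; the wedge ps − pb = 17 gives 97.5 + (5/12)q − (1334/11 - (2/11)q) = 17, so q' = 5382/79.
Then pb = 1334/11 − (2/11)·(5382/79) = 8602/79 and ps = 97.5 + (5/12)·(5382/79) = 9945/79.
Buyers' price falls by p* − pb = 9010/79 − 8602/79 = 408/79; sellers' price rises by ps − p* = 9945/79 − 9010/79 = 935/79.
So consumers capture (408/79)/17 = 24/79 of each unit of subsidy.

Consumer share = 24/79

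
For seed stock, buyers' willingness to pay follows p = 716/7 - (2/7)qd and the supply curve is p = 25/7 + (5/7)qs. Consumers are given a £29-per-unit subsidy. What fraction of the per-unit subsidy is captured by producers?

Pre-subsidy: 716/7 - (2/7)q = 25/7 + (5/7)q gives q* = 691/7 and p* = 3630/49.
With the rebate, buyers effectively pay pb = ps − 29, where ps is the price sellers receive.
On the curves, pb = 716/7 - (2/7)q and ps = 25/7 + (5/7)q; the wedge ps − pb = 29 gives 25/7 + (5/7)q − (716/7 - (2/7)q) = 29, so q' = 894/7.
Then pb = 716/7 − (2/7)·(894/7) = 3224/49 and ps = 25/7 + (5/7)·(894/7) = 4645/49.
Buyers' price falls by p* − pb = 3630/49 − 3224/49 = 58/7; sellers' price rises by ps − p* = 4645/49 − 3630/49 = 145/7.
So producers capture (145/7)/29 = 5/7 of each unit of subsidy.

Producer share = 5/7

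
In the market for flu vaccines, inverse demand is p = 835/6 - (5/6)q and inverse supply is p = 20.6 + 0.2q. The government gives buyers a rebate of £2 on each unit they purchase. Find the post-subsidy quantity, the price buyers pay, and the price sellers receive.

Pre-subsidy: 835/6 - (5/6)q = 20.6 + 0.2q gives q* = 3557/31 and p* = 1350/31.
With the rebate, buyers effectively pay pb = ps − 2, where ps is the price sellers receive.
On the curves, pb = 835/6 - (5/6)q and ps = 20.6 + 0.2q; the wedge ps − pb = 2 gives 20.6 + 0.2q − (835/6 - (5/6)q) = 2, so q' = 3617/31.
Then pb = 835/6 − (5/6)·(3617/31) = 1300/31 and ps = 20.6 + 0.2·(3617/31) = 1362/31.

q' = 3617/31; buyers pay 1300/31; sellers receive 1362/31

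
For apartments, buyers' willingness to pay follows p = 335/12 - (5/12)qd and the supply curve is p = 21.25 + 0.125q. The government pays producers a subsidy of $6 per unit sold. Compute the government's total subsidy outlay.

Pre-subsidy: 335/12 - (5/12)q = 21.25 + 0.125q gives q* = 160/13 and p* = 1185/52.
With the subsidy, sellers receive ps = pb + 6 for each unit, where pb is the price buyers pay.
On the curves, pb = 335/12 - (5/12)q and ps = 21.25 + 0.125q; the wedge ps − pb = 6 gives 21.25 + 0.125q − (335/12 - (5/12)q) = 6, so q' = 304/13.
Then pb = 335/12 − (5/12)·(304/13) = 945/52 and ps = 21.25 + 0.125·(304/13) = 1257/52.
Government outlay = subsidy × quantity = 6 × 304/13 = 1824/13.

Government cost = 1824/13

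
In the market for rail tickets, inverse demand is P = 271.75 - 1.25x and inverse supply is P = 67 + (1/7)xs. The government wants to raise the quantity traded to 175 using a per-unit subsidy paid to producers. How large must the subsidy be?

Required subsidy s = 39 per unit

At x = 175, from the demand curve buyers pay Pb = 271.75 − 1.25·175 = 53; from the supply curve sellers need Ps = 67 + (1/7)·175 = 92.
The subsidy must fill the gap: s = Ps − Pb = 92 − 53 = 39.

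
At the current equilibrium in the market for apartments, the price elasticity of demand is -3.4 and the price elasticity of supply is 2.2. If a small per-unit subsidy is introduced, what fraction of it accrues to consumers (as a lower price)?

Consumer share = 11/28

For a small subsidy around the equilibrium, the benefit split depends on the relative slopes, which at a point are proportional to the elasticities.
Buyer share = εs/(εs + |εd|) = 2.2/(2.2 + 3.4) = 11/28; seller share = |εd|/(εs + |εd|) = 17/28.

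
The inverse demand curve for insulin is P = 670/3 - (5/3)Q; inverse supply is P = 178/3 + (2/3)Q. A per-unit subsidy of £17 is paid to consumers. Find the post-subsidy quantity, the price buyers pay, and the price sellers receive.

Pre-subsidy: 670/3 - (5/3)Q = 178/3 + (2/3)Q gives Q* = 492/7 and P* = 2230/21.
With the rebate, buyers effectively pay Pb = Ps − 17, where Ps is the price sellers receive.
On the curves, Pb = 670/3 - (5/3)Q and Ps = 178/3 + (2/3)Q; the wedge Ps − Pb = 17 gives 178/3 + (2/3)Q − (670/3 - (5/3)Q) = 17, so Q' = 543/7.
Then Pb = 670/3 − (5/3)·(543/7) = 1975/21 and Ps = 178/3 + (2/3)·(543/7) = 2332/21.

Q' = 543/7; buyers pay 1975/21; sellers receive 2332/21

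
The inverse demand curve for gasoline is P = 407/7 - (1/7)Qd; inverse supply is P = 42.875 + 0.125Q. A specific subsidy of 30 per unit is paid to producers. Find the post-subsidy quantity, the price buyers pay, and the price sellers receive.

Pre-subsidy: 407/7 - (1/7)Q = 42.875 + 0.125Q gives Q* = 57 and P* = 50.
With the subsidy, sellers receive Ps = Pb + 30 for each unit, where Pb is the price buyers pay.
On the curves, Pb = 407/7 - (1/7)Q and Ps = 42.875 + 0.125Q; the wedge Ps − Pb = 30 gives 42.875 + 0.125Q − (407/7 - (1/7)Q) = 30, so Q' = 169.
Then Pb = 407/7 − (1/7)·169 = 34 and Ps = 42.875 + 0.125·169 = 64.

Q' = 169; buyers pay 34; sellers receive 64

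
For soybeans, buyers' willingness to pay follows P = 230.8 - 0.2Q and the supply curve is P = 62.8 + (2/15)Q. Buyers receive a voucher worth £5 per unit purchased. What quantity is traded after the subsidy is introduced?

Q' = 519

Pre-subsidy: 230.8 - 0.2Q = 62.8 + (2/15)Q gives Q* = 504 and P* = 130.
With the rebate, buyers effectively pay Pb = Ps − 5, where Ps is the price sellers receive.
On the curves, Pb = 230.8 - 0.2Q and Ps = 62.8 + (2/15)Q; the wedge Ps − Pb = 5 gives 62.8 + (2/15)Q − (230.8 - 0.2Q) = 5, so Q' = 519.
Then Pb = 230.8 − 0.2·519 = 127 and Ps = 62.8 + (2/15)·519 = 132.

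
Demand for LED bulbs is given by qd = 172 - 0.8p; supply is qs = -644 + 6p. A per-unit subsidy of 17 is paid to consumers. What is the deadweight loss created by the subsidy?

Deadweight loss = 102

Pre-subsidy: 172 - 0.8p = -644 + 6p gives p* = 120, q* = 76.
With the rebate, buyers effectively pay pb = ps − 17, where ps is the price sellers receive.
Demand in terms of ps becomes qd = 172 − 0.8(ps − 17) = 185.6 - 0.8ps. Setting this equal to supply: 185.6 - 0.8ps = -644 + 6ps, so ps = 122.
Buyers pay pb = 122 − 17 = 105; q' = -644 + 6·122 = 88.
The subsidy expands output by 88 − 76 = 12 past the efficient level; on those units the gap between marginal cost and willingness to pay runs from 0 up to 17.
DWL = ½ × 17 × 12 = 102.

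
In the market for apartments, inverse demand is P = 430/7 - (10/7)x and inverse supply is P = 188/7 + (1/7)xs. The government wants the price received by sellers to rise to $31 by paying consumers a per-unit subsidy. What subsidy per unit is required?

At a seller price of 31, quantity supplied is -188 + 7·31 = 29.
Buyers absorb 29 only when they pay Pb = 430/7 − (10/7)·29 = 20.
s = Ps − Pb = 31 − 20 = 11.

Required subsidy s = $11 per unit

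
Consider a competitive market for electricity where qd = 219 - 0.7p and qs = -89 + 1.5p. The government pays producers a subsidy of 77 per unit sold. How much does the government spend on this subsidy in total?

Pre-subsidy: 219 - 0.7p = -89 + 1.5p gives p* = 140, q* = 121.
With the subsidy, sellers receive ps = pb + 77 for each unit, where pb is the price buyers pay.
Supply in terms of pb becomes qs = -89 + 1.5(pb + 77) = 26.5 + 1.5pb. Setting this equal to demand: 219 - 0.7pb = 26.5 + 1.5pb, so pb = 87.5.
Sellers receive ps = 87.5 + 77 = 164.5; q' = 219 − 0.7·87.5 = 157.75.
Government outlay = subsidy × quantity = 77 × 157.75 = 12146.75.

Government cost = 12146.75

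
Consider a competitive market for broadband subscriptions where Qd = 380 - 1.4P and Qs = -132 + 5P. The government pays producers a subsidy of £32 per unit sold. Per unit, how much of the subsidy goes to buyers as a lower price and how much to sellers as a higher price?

Pre-subsidy: 380 - 1.4P = -132 + 5P gives P* = 80, Q* = 268.
With the subsidy, sellers receive Ps = Pb + 32 for each unit, where Pb is the price buyers pay.
Supply in terms of Pb becomes Qs = -132 + 5(Pb + 32) = 28 + 5Pb. Setting this equal to demand: 380 - 1.4Pb = 28 + 5Pb, so Pb = 55.
Sellers receive Ps = 55 + 32 = 87; Q' = 380 − 1.4·55 = 303.
Buyers' price falls by P* − Pb = 80 − 55 = 25; sellers' price rises by Ps − P* = 87 − 80 = 7.

Buyers gain £25 per unit; sellers gain £7 per unit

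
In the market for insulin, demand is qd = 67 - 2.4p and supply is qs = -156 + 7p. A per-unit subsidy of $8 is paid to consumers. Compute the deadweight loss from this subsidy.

Pre-subsidy: 67 - 2.4p = -156 + 7p gives p* = 1115/47, q* = 473/47.
With the rebate, buyers effectively pay pb = ps − 8, where ps is the price sellers receive.
Demand in terms of ps becomes qd = 67 − 2.4(ps − 8) = 86.2 - 2.4ps. Setting this equal to supply: 86.2 - 2.4ps = -156 + 7ps, so ps = 1211/47.
Buyers pay pb = 1211/47 − 8 = 835/47; q' = -156 + 7·(1211/47) = 1145/47.
The subsidy expands output by 1145/47 − 473/47 = 672/47 past the efficient level; on those units the gap between marginal cost and willingness to pay runs from 0 up to 8.
DWL = ½ × 8 × 672/47 = 2688/47.

Deadweight loss = 2688/47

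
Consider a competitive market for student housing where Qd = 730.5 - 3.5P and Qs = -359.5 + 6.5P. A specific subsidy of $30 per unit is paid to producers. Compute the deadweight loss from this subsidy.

Pre-subsidy: 730.5 - 3.5P = -359.5 + 6.5P gives P* = 109, Q* = 349.
With the subsidy, sellers receive Ps = Pb + 30 for each unit, where Pb is the price buyers pay.
Supply in terms of Pb becomes Qs = -359.5 + 6.5(Pb + 30) = -164.5 + 6.5Pb. Setting this equal to demand: 730.5 - 3.5Pb = -164.5 + 6.5Pb, so Pb = 89.5.
Sellers receive Ps = 89.5 + 30 = 119.5; Q' = 730.5 − 3.5·89.5 = 417.25.
The subsidy expands output by 417.25 − 349 = 68.25 past the efficient level; on those units the gap between marginal cost and willingness to pay runs from 0 up to 30.
DWL = ½ × 30 × 68.25 = 1023.75.

Deadweight loss = $1023.75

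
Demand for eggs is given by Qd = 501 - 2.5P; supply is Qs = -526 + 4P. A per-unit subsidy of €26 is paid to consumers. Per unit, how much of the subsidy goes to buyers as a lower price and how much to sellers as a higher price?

Buyers gain €16 per unit; sellers gain €10 per unit

Pre-subsidy: 501 - 2.5P = -526 + 4P gives P* = 158, Q* = 106.
With the rebate, buyers effectively pay Pb = Ps − 26, where Ps is the price sellers receive.
Demand in terms of Ps becomes Qd = 501 − 2.5(Ps − 26) = 566 - 2.5Ps. Setting this equal to supply: 566 - 2.5Ps = -526 + 4Ps, so Ps = 168.
Buyers pay Pb = 168 − 26 = 142; Q' = -526 + 4·168 = 146.
Buyers' price falls by P* − Pb = 158 − 142 = 16; sellers' price rises by Ps − P* = 168 − 158 = 10.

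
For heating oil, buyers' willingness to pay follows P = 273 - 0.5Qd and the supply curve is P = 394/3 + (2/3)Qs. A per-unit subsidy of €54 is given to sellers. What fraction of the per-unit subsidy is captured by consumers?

Pre-subsidy: 273 - 0.5Q = 394/3 + (2/3)Q gives Q* = 850/7 and P* = 1486/7.
With the subsidy, sellers receive Ps = Pb + 54 for each unit, where Pb is the price buyers pay.
On the curves, Pb = 273 - 0.5Q and Ps = 394/3 + (2/3)Q; the wedge Ps − Pb = 54 gives 394/3 + (2/3)Q − (273 - 0.5Q) = 54, so Q' = 1174/7.
Then Pb = 273 − 0.5·(1174/7) = 1324/7 and Ps = 394/3 + (2/3)·(1174/7) = 1702/7.
Buyers' price falls by P* − Pb = 1486/7 − 1324/7 = 162/7; sellers' price rises by Ps − P* = 1702/7 − 1486/7 = 216/7.
So consumers capture (162/7)/54 = 3/7 of each unit of subsidy.

Consumer share = 3/7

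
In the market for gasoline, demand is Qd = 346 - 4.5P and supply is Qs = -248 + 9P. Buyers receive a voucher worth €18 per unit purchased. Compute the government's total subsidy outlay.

Government cost = €3636

Pre-subsidy: 346 - 4.5P = -248 + 9P gives P* = 44, Q* = 148.
With the rebate, buyers effectively pay Pb = Ps − 18, where Ps is the price sellers receive.
Demand in terms of Ps becomes Qd = 346 − 4.5(Ps − 18) = 427 - 4.5Ps. Setting this equal to supply: 427 - 4.5Ps = -248 + 9Ps, so Ps = 50.
Buyers pay Pb = 50 − 18 = 32; Q' = -248 + 9·50 = 202.
Government outlay = subsidy × quantity = 18 × 202 = 3636.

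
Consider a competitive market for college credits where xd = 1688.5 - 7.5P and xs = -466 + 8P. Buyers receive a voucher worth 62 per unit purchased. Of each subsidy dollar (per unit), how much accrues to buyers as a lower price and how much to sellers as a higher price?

Pre-subsidy: 1688.5 - 7.5P = -466 + 8P gives P* = 139, x* = 646.
With the rebate, buyers effectively pay Pb = Ps − 62, where Ps is the price sellers receive.
Demand in terms of Ps becomes xd = 1688.5 − 7.5(Ps − 62) = 2153.5 - 7.5Ps. Setting this equal to supply: 2153.5 - 7.5Ps = -466 + 8Ps, so Ps = 169.
Buyers pay Pb = 169 − 62 = 107; x' = -466 + 8·169 = 886.
Buyers' price falls by P* − Pb = 139 − 107 = 32; sellers' price rises by Ps − P* = 169 − 139 = 30.

Buyers gain 32 per unit; sellers gain 30 per unit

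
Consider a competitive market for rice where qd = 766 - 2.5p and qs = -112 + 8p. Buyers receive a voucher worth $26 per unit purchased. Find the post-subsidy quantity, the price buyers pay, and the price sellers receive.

Pre-subsidy: 766 - 2.5p = -112 + 8p gives p* = 1756/21, q* = 11696/21.
With the rebate, buyers effectively pay pb = ps − 26, where ps is the price sellers receive.
Demand in terms of ps becomes qd = 766 − 2.5(ps − 26) = 831 - 2.5ps. Setting this equal to supply: 831 - 2.5ps = -112 + 8ps, so ps = 1886/21.
Buyers pay pb = 1886/21 − 26 = 1340/21; q' = -112 + 8·(1886/21) = 12736/21.

q' = 12736/21; buyers pay 1340/21; sellers receive 1886/21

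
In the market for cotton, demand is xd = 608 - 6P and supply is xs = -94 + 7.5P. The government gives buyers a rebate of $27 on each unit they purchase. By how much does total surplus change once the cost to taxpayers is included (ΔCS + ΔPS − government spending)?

Net change in total surplus = -$1215

Pre-subsidy: 608 - 6P = -94 + 7.5P gives P* = 52, x* = 296.
With the rebate, buyers effectively pay Pb = Ps − 27, where Ps is the price sellers receive.
Demand in terms of Ps becomes xd = 608 − 6(Ps − 27) = 770 - 6Ps. Setting this equal to supply: 770 - 6Ps = -94 + 7.5Ps, so Ps = 64.
Buyers pay Pb = 64 − 27 = 37; x' = -94 + 7.5·64 = 386.
ΔCS = ½(296 + 386)(52 − 37) = 5115; ΔPS = ½(296 + 386)(64 − 52) = 4092.
Government spending = 27 × 386 = 10422.
Net change = 5115 + 4092 − 10422 = -1215. The loss equals the DWL triangle ½·27·90.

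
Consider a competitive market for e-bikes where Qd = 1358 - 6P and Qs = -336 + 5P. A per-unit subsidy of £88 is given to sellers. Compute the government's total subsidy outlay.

Government cost = £59312

Pre-subsidy: 1358 - 6P = -336 + 5P gives P* = 154, Q* = 434.
With the subsidy, sellers receive Ps = Pb + 88 for each unit, where Pb is the price buyers pay.
Supply in terms of Pb becomes Qs = -336 + 5(Pb + 88) = 104 + 5Pb. Setting this equal to demand: 1358 - 6Pb = 104 + 5Pb, so Pb = 114.
Sellers receive Ps = 114 + 88 = 202; Q' = 1358 − 6·114 = 674.
Government outlay = subsidy × quantity = 88 × 674 = 59312.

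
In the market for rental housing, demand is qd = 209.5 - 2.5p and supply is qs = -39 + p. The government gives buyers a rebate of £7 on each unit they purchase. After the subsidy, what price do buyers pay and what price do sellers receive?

Buyers pay £69; sellers receive £76

Pre-subsidy: 209.5 - 2.5p = -39 + p gives p* = 71, q* = 32.
With the rebate, buyers effectively pay pb = ps − 7, where ps is the price sellers receive.
Demand in terms of ps becomes qd = 209.5 − 2.5(ps − 7) = 227 - 2.5ps. Setting this equal to supply: 227 - 2.5ps = -39 + ps, so ps = 76.
Buyers pay pb = 76 − 7 = 69; q' = -39 + 1·76 = 37.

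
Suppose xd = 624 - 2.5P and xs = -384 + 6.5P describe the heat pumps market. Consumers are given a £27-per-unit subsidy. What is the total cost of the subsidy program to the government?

Pre-subsidy: 624 - 2.5P = -384 + 6.5P gives P* = 112, x* = 344.
With the rebate, buyers effectively pay Pb = Ps − 27, where Ps is the price sellers receive.
Demand in terms of Ps becomes xd = 624 − 2.5(Ps − 27) = 691.5 - 2.5Ps. Setting this equal to supply: 691.5 - 2.5Ps = -384 + 6.5Ps, so Ps = 119.5.
Buyers pay Pb = 119.5 − 27 = 92.5; x' = -384 + 6.5·119.5 = 392.75.
Government outlay = subsidy × quantity = 27 × 392.75 = 10604.25.

Government cost = £10604.25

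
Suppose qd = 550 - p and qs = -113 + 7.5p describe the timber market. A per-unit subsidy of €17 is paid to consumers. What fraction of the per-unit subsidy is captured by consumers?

Pre-subsidy: 550 - p = -113 + 7.5p gives p* = 78, q* = 472.
With the rebate, buyers effectively pay pb = ps − 17, where ps is the price sellers receive.
Demand in terms of ps becomes qd = 550 − 1(ps − 17) = 567 - ps. Setting this equal to supply: 567 - ps = -113 + 7.5ps, so ps = 80.
Buyers pay pb = 80 − 17 = 63; q' = -113 + 7.5·80 = 487.
Buyers' price falls by p* − pb = 78 − 63 = 15; sellers' price rises by ps − p* = 80 − 78 = 2.
So consumers capture 15/17 = 15/17 of each unit of subsidy.

Consumer share = 15/17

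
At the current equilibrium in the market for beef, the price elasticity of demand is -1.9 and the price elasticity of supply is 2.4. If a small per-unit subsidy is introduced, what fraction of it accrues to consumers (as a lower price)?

Consumer share = 24/43

For a small subsidy around the equilibrium, the benefit split depends on the relative slopes, which at a point are proportional to the elasticities.
Buyer share = εs/(εs + |εd|) = 2.4/(2.4 + 1.9) = 24/43; seller share = |εd|/(εs + |εd|) = 19/43.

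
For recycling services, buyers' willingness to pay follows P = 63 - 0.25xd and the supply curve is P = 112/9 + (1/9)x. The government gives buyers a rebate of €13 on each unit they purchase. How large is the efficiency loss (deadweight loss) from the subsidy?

Deadweight loss = €234

Pre-subsidy: 63 - 0.25x = 112/9 + (1/9)x gives x* = 140 and P* = 28.
With the rebate, buyers effectively pay Pb = Ps − 13, where Ps is the price sellers receive.
On the curves, Pb = 63 - 0.25x and Ps = 112/9 + (1/9)x; the wedge Ps − Pb = 13 gives 112/9 + (1/9)x − (63 - 0.25x) = 13, so x' = 176.
Then Pb = 63 − 0.25·176 = 19 and Ps = 112/9 + (1/9)·176 = 32.
The subsidy expands output by 176 − 140 = 36 past the efficient level; on those units the gap between marginal cost and willingness to pay runs from 0 up to 13.
DWL = ½ × 13 × 36 = 234.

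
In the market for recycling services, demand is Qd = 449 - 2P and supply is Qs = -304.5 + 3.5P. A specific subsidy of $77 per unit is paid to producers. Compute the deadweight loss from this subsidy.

Pre-subsidy: 449 - 2P = -304.5 + 3.5P gives P* = 137, Q* = 175.
With the subsidy, sellers receive Ps = Pb + 77 for each unit, where Pb is the price buyers pay.
Supply in terms of Pb becomes Qs = -304.5 + 3.5(Pb + 77) = -35 + 3.5Pb. Setting this equal to demand: 449 - 2Pb = -35 + 3.5Pb, so Pb = 88.
Sellers receive Ps = 88 + 77 = 165; Q' = 449 − 2·88 = 273.
The subsidy expands output by 273 − 175 = 98 past the efficient level; on those units the gap between marginal cost and willingness to pay runs from 0 up to 77.
DWL = ½ × 77 × 98 = 3773.

Deadweight loss = $3773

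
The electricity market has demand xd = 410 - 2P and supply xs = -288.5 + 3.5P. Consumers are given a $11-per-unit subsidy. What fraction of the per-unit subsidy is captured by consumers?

Consumer share = 7/11

Pre-subsidy: 410 - 2P = -288.5 + 3.5P gives P* = 127, x* = 156.
With the rebate, buyers effectively pay Pb = Ps − 11, where Ps is the price sellers receive.
Demand in terms of Ps becomes xd = 410 − 2(Ps − 11) = 432 - 2Ps. Setting this equal to supply: 432 - 2Ps = -288.5 + 3.5Ps, so Ps = 131.
Buyers pay Pb = 131 − 11 = 120; x' = -288.5 + 3.5·131 = 170.
Buyers' price falls by P* − Pb = 127 − 120 = 7; sellers' price rises by Ps − P* = 131 − 127 = 4.
So consumers capture 7/11 = 7/11 of each unit of subsidy.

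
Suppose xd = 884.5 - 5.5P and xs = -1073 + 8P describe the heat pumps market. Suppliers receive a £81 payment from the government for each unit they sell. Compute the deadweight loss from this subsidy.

Deadweight loss = £10692

Pre-subsidy: 884.5 - 5.5P = -1073 + 8P gives P* = 145, x* = 87.
With the subsidy, sellers receive Ps = Pb + 81 for each unit, where Pb is the price buyers pay.
Supply in terms of Pb becomes xs = -1073 + 8(Pb + 81) = -425 + 8Pb. Setting this equal to demand: 884.5 - 5.5Pb = -425 + 8Pb, so Pb = 97.
Sellers receive Ps = 97 + 81 = 178; x' = 884.5 − 5.5·97 = 351.
The subsidy expands output by 351 − 87 = 264 past the efficient level; on those units the gap between marginal cost and willingness to pay runs from 0 up to 81.
DWL = ½ × 81 × 264 = 10692.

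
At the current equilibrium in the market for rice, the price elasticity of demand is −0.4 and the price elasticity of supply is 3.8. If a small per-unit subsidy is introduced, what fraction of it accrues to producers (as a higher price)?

For a small subsidy around the equilibrium, the benefit split depends on the relative slopes, which at a point are proportional to the elasticities.
Buyer share = εs/(εs + |εd|) = 3.8/(3.8 + 0.4) = 19/21; seller share = |εd|/(εs + |εd|) = 2/21.
So producers capture 2/21 of the subsidy.

Producer share = 2/21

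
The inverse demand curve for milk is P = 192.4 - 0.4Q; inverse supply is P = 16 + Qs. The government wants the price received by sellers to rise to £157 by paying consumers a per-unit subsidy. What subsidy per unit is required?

At a seller price of 157, quantity supplied is -16 + 1·157 = 141.
Buyers absorb 141 only when they pay Pb = 192.4 − 0.4·141 = 136.
s = Ps − Pb = 157 − 136 = 21.

Required subsidy s = £21 per unit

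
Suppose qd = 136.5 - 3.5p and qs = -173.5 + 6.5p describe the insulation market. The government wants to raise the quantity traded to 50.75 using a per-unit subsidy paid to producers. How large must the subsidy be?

At q = 50.75, invert demand for the buyer price: pb = (136.5 − 50.75)/3.5 = 24.5; invert supply for the seller price: ps = (50.75 − (-173.5))/6.5 = 34.5.
The subsidy must fill the gap: s = ps − pb = 34.5 − 24.5 = 10.

Required subsidy s = 10 per unit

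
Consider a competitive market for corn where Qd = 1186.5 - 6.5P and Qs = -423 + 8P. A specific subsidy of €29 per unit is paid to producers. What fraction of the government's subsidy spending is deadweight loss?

Pre-subsidy: 1186.5 - 6.5P = -423 + 8P gives P* = 111, Q* = 465.
With the subsidy, sellers receive Ps = Pb + 29 for each unit, where Pb is the price buyers pay.
Supply in terms of Pb becomes Qs = -423 + 8(Pb + 29) = -191 + 8Pb. Setting this equal to demand: 1186.5 - 6.5Pb = -191 + 8Pb, so Pb = 95.
Sellers receive Ps = 95 + 29 = 124; Q' = 1186.5 − 6.5·95 = 569.
ΔCS = ½(465 + 569)(111 − 95) = 8272; ΔPS = ½(465 + 569)(124 − 111) = 6721.
Government spending = 29 × 569 = 16501.
DWL = ½ × 29 × (569 − 465) = 1508; fraction = 1508 / 16501 = 52/569.

DWL / government spending = 52/569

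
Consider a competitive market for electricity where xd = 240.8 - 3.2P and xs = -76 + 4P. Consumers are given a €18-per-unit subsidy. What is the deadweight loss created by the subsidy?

Pre-subsidy: 240.8 - 3.2P = -76 + 4P gives P* = 44, x* = 100.
With the rebate, buyers effectively pay Pb = Ps − 18, where Ps is the price sellers receive.
Demand in terms of Ps becomes xd = 240.8 − 3.2(Ps − 18) = 298.4 - 3.2Ps. Setting this equal to supply: 298.4 - 3.2Ps = -76 + 4Ps, so Ps = 52.
Buyers pay Pb = 52 − 18 = 34; x' = -76 + 4·52 = 132.
The subsidy expands output by 132 − 100 = 32 past the efficient level; on those units the gap between marginal cost and willingness to pay runs from 0 up to 18.
DWL = ½ × 18 × 32 = 288.

Deadweight loss = €288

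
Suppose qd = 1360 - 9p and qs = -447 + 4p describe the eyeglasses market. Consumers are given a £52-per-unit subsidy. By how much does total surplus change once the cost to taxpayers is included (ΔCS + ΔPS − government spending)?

Net change in total surplus = -£3744

Pre-subsidy: 1360 - 9p = -447 + 4p gives p* = 139, q* = 109.
With the rebate, buyers effectively pay pb = ps − 52, where ps is the price sellers receive.
Demand in terms of ps becomes qd = 1360 − 9(ps − 52) = 1828 - 9ps. Setting this equal to supply: 1828 - 9ps = -447 + 4ps, so ps = 175.
Buyers pay pb = 175 − 52 = 123; q' = -447 + 4·175 = 253.
ΔCS = ½(109 + 253)(139 − 123) = 2896; ΔPS = ½(109 + 253)(175 − 139) = 6516.
Government spending = 52 × 253 = 13156.
Net change = 2896 + 6516 − 13156 = -3744. The loss equals the DWL triangle ½·52·144.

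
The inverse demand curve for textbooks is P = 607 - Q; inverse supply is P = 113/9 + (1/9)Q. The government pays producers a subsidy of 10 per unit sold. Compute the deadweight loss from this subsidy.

Deadweight loss = 45

Pre-subsidy: 607 - Q = 113/9 + (1/9)Q gives Q* = 535 and P* = 72.
With the subsidy, sellers receive Ps = Pb + 10 for each unit, where Pb is the price buyers pay.
On the curves, Pb = 607 - Q and Ps = 113/9 + (1/9)Q; the wedge Ps − Pb = 10 gives 113/9 + (1/9)Q − (607 - Q) = 10, so Q' = 544.
Then Pb = 607 − 1·544 = 63 and Ps = 113/9 + (1/9)·544 = 73.
The subsidy expands output by 544 − 535 = 9 past the efficient level; on those units the gap between marginal cost and willingness to pay runs from 0 up to 10.
DWL = ½ × 10 × 9 = 45.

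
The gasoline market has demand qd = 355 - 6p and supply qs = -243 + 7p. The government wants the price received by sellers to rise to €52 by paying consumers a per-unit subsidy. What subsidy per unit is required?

At a seller price of 52, quantity supplied is -243 + 7·52 = 121.
Buyers absorb 121 only when they pay pb with 355 − 6·pb = 121, i.e. pb = 39.
s = ps − pb = 52 − 39 = 13.

Required subsidy s = €13 per unit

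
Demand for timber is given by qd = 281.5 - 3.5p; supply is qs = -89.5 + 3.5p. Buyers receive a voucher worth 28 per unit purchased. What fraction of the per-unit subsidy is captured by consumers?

Consumer share = 0.5

Pre-subsidy: 281.5 - 3.5p = -89.5 + 3.5p gives p* = 53, q* = 96.
With the rebate, buyers effectively pay pb = ps − 28, where ps is the price sellers receive.
Demand in terms of ps becomes qd = 281.5 − 3.5(ps − 28) = 379.5 - 3.5ps. Setting this equal to supply: 379.5 - 3.5ps = -89.5 + 3.5ps, so ps = 67.
Buyers pay pb = 67 − 28 = 39; q' = -89.5 + 3.5·67 = 145.
Buyers' price falls by p* − pb = 53 − 39 = 14; sellers' price rises by ps − p* = 67 − 53 = 14.
So consumers capture 14/28 = 0.5 of each unit of subsidy.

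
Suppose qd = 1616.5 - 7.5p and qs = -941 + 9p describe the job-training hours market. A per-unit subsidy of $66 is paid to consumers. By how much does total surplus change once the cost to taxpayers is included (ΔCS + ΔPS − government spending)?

Net change in total surplus = -$8910

Pre-subsidy: 1616.5 - 7.5p = -941 + 9p gives p* = 155, q* = 454.
With the rebate, buyers effectively pay pb = ps − 66, where ps is the price sellers receive.
Demand in terms of ps becomes qd = 1616.5 − 7.5(ps − 66) = 2111.5 - 7.5ps. Setting this equal to supply: 2111.5 - 7.5ps = -941 + 9ps, so ps = 185.
Buyers pay pb = 185 − 66 = 119; q' = -941 + 9·185 = 724.
ΔCS = ½(454 + 724)(155 − 119) = 21204; ΔPS = ½(454 + 724)(185 − 155) = 17670.
Government spending = 66 × 724 = 47784.
Net change = 21204 + 17670 − 47784 = -8910. The loss equals the DWL triangle ½·66·270.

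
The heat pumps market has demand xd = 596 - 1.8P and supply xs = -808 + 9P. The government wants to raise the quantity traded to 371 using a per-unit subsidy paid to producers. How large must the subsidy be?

At x = 371, invert demand for the buyer price: Pb = (596 − 371)/1.8 = 125; invert supply for the seller price: Ps = (371 − (-808))/9 = 131.
The subsidy must fill the gap: s = Ps − Pb = 131 − 125 = 6.

Required subsidy s = 6 per unit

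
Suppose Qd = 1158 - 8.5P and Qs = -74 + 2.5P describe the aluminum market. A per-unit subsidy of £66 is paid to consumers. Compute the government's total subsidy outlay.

Pre-subsidy: 1158 - 8.5P = -74 + 2.5P gives P* = 112, Q* = 206.
With the rebate, buyers effectively pay Pb = Ps − 66, where Ps is the price sellers receive.
Demand in terms of Ps becomes Qd = 1158 − 8.5(Ps − 66) = 1719 - 8.5Ps. Setting this equal to supply: 1719 - 8.5Ps = -74 + 2.5Ps, so Ps = 163.
Buyers pay Pb = 163 − 66 = 97; Q' = -74 + 2.5·163 = 333.5.
Government outlay = subsidy × quantity = 66 × 333.5 = 22011.

Government cost = £22011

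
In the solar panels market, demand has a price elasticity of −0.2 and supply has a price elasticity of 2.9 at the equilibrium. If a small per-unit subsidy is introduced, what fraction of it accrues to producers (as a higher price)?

For a small subsidy around the equilibrium, the benefit split depends on the relative slopes, which at a point are proportional to the elasticities.
Buyer share = εs/(εs + |εd|) = 2.9/(2.9 + 0.2) = 29/31; seller share = |εd|/(εs + |εd|) = 2/31.
So producers capture 2/31 of the subsidy.

Producer share = 2/31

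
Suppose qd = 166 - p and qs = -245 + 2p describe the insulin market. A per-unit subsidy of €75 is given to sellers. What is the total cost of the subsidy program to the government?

Pre-subsidy: 166 - p = -245 + 2p gives p* = 137, q* = 29.
With the subsidy, sellers receive ps = pb + 75 for each unit, where pb is the price buyers pay.
Supply in terms of pb becomes qs = -245 + 2(pb + 75) = -95 + 2pb. Setting this equal to demand: 166 - pb = -95 + 2pb, so pb = 87.
Sellers receive ps = 87 + 75 = 162; q' = 166 − 1·87 = 79.
Government outlay = subsidy × quantity = 75 × 79 = 5925.

Government cost = €5925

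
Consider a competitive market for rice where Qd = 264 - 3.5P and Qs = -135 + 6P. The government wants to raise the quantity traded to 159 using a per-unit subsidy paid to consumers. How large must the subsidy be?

At Q = 159, invert demand for the buyer price: Pb = (264 − 159)/3.5 = 30; invert supply for the seller price: Ps = (159 − (-135))/6 = 49.
The subsidy must fill the gap: s = Ps − Pb = 49 − 30 = 19.

Required subsidy s = 19 per unit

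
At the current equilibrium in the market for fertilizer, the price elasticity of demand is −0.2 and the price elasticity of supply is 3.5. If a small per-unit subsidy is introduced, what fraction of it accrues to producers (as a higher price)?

Producer share = 2/37

For a small subsidy around the equilibrium, the benefit split depends on the relative slopes, which at a point are proportional to the elasticities.
Buyer share = εs/(εs + |εd|) = 3.5/(3.5 + 0.2) = 35/37; seller share = |εd|/(εs + |εd|) = 2/37.
So producers capture 2/37 of the subsidy.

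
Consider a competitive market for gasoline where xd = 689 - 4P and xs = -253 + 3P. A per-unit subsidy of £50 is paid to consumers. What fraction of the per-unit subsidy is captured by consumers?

Consumer share = 3/7

Pre-subsidy: 689 - 4P = -253 + 3P gives P* = 942/7, x* = 1055/7.
With the rebate, buyers effectively pay Pb = Ps − 50, where Ps is the price sellers receive.
Demand in terms of Ps becomes xd = 689 − 4(Ps − 50) = 889 - 4Ps. Setting this equal to supply: 889 - 4Ps = -253 + 3Ps, so Ps = 1142/7.
Buyers pay Pb = 1142/7 − 50 = 792/7; x' = -253 + 3·(1142/7) = 1655/7.
Buyers' price falls by P* − Pb = 942/7 − 792/7 = 150/7; sellers' price rises by Ps − P* = 1142/7 − 942/7 = 200/7.
So consumers capture (150/7)/50 = 3/7 of each unit of subsidy.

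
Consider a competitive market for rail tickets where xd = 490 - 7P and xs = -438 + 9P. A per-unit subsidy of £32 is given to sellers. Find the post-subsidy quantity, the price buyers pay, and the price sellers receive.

Pre-subsidy: 490 - 7P = -438 + 9P gives P* = 58, x* = 84.
With the subsidy, sellers receive Ps = Pb + 32 for each unit, where Pb is the price buyers pay.
Supply in terms of Pb becomes xs = -438 + 9(Pb + 32) = -150 + 9Pb. Setting this equal to demand: 490 - 7Pb = -150 + 9Pb, so Pb = 40.
Sellers receive Ps = 40 + 32 = 72; x' = 490 − 7·40 = 210.

x' = 210; buyers pay £40; sellers receive £72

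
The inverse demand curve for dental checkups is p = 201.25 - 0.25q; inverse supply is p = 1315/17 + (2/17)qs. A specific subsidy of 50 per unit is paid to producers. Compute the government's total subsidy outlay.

Pre-subsidy: 201.25 - 0.25q = 1315/17 + (2/17)q gives q* = 337 and p* = 117.
With the subsidy, sellers receive ps = pb + 50 for each unit, where pb is the price buyers pay.
On the curves, pb = 201.25 - 0.25q and ps = 1315/17 + (2/17)q; the wedge ps − pb = 50 gives 1315/17 + (2/17)q − (201.25 - 0.25q) = 50, so q' = 473.
Then pb = 201.25 − 0.25·473 = 83 and ps = 1315/17 + (2/17)·473 = 133.
Government outlay = subsidy × quantity = 50 × 473 = 23650.

Government cost = 23650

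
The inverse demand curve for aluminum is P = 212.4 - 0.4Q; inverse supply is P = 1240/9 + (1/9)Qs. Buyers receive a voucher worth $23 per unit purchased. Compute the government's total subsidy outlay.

Government cost = $4393

Pre-subsidy: 212.4 - 0.4Q = 1240/9 + (1/9)Q gives Q* = 146 and P* = 154.
With the rebate, buyers effectively pay Pb = Ps − 23, where Ps is the price sellers receive.
On the curves, Pb = 212.4 - 0.4Q and Ps = 1240/9 + (1/9)Q; the wedge Ps − Pb = 23 gives 1240/9 + (1/9)Q − (212.4 - 0.4Q) = 23, so Q' = 191.
Then Pb = 212.4 − 0.4·191 = 136 and Ps = 1240/9 + (1/9)·191 = 159.
Government outlay = subsidy × quantity = 23 × 191 = 4393.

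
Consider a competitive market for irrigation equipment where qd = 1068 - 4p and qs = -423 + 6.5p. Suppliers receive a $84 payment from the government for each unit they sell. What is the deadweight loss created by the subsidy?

Deadweight loss = $8736

Pre-subsidy: 1068 - 4p = -423 + 6.5p gives p* = 142, q* = 500.
With the subsidy, sellers receive ps = pb + 84 for each unit, where pb is the price buyers pay.
Supply in terms of pb becomes qs = -423 + 6.5(pb + 84) = 123 + 6.5pb. Setting this equal to demand: 1068 - 4pb = 123 + 6.5pb, so pb = 90.
Sellers receive ps = 90 + 84 = 174; q' = 1068 − 4·90 = 708.
The subsidy expands output by 708 − 500 = 208 past the efficient level; on those units the gap between marginal cost and willingness to pay runs from 0 up to 84.
DWL = ½ × 84 × 208 = 8736.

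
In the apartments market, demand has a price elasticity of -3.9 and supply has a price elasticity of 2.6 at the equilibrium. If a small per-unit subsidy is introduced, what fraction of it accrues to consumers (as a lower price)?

For a small subsidy around the equilibrium, the benefit split depends on the relative slopes, which at a point are proportional to the elasticities.
Buyer share = εs/(εs + |εd|) = 2.6/(2.6 + 3.9) = 0.4; seller share = |εd|/(εs + |εd|) = 0.6.

Consumer share = 0.4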